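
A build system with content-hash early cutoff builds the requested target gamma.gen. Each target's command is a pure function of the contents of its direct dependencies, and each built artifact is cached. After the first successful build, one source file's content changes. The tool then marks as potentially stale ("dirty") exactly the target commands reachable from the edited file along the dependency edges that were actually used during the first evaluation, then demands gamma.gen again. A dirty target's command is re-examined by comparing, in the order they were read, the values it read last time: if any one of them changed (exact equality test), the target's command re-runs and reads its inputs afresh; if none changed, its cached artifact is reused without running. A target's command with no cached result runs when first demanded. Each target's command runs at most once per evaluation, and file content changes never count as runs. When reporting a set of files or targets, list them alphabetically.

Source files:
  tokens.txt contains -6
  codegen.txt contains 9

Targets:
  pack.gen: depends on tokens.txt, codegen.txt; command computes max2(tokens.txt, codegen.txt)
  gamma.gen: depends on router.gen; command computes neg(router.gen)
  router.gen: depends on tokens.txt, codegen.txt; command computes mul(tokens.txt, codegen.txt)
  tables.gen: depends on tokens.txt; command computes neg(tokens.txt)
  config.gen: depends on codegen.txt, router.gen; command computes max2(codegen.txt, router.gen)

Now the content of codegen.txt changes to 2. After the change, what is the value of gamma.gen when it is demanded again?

New value of gamma.gen: 12.

First evaluation (everything demanded from the output):
  router.gen = mul(-6, 9) = -54
  gamma.gen = neg(-54) = 54

Propagation after the edit:
  router.gen: runs — codegen.txt 9->2; result -12.
  gamma.gen: runs — router.gen -54->-12; result 12.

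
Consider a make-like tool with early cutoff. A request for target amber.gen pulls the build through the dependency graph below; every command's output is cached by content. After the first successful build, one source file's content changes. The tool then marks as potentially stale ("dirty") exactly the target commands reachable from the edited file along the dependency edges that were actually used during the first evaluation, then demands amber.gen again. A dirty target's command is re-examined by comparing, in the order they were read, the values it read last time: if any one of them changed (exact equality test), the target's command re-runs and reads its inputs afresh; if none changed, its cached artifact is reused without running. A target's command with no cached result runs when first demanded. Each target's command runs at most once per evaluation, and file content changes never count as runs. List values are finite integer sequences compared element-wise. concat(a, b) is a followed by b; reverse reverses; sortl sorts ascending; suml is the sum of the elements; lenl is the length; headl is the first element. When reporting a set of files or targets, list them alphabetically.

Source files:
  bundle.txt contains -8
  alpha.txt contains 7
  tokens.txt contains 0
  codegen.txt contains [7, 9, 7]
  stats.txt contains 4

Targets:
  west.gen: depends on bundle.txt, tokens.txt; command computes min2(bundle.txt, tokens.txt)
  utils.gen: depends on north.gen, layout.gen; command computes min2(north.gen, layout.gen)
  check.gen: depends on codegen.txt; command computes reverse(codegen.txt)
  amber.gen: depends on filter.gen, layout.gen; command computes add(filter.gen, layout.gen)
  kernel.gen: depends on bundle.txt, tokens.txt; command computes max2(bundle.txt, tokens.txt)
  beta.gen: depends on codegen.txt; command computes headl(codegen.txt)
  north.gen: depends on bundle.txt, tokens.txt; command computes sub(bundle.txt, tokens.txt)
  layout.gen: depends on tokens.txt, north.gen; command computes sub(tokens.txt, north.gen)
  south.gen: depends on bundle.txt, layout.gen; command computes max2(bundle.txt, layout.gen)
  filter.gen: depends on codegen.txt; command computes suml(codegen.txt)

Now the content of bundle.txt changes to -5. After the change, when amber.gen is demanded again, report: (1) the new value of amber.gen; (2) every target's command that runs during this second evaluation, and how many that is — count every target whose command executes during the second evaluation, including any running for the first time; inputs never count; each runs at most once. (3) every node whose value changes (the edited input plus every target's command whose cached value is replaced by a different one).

Demanding amber.gen again yields 28.
3 target commands run: amber.gen, layout.gen, north.gen.
The nodes whose values change: amber.gen, bundle.txt, layout.gen, north.gen.

First demand of the output computes:
  filter.gen = suml([7, 9, 7]) = 23
  north.gen = sub(-8, 0) = -8
  layout.gen = sub(0, -8) = 8
  amber.gen = add(23, 8) = 31

After the edit, cleaning proceeds:
  north.gen: a read changed (bundle.txt -8->-5) — executes, giving -5.
  layout.gen: a read changed (north.gen -8->-5) — executes, giving 5.
  amber.gen: a read changed (layout.gen 8->5) — executes, giving 28.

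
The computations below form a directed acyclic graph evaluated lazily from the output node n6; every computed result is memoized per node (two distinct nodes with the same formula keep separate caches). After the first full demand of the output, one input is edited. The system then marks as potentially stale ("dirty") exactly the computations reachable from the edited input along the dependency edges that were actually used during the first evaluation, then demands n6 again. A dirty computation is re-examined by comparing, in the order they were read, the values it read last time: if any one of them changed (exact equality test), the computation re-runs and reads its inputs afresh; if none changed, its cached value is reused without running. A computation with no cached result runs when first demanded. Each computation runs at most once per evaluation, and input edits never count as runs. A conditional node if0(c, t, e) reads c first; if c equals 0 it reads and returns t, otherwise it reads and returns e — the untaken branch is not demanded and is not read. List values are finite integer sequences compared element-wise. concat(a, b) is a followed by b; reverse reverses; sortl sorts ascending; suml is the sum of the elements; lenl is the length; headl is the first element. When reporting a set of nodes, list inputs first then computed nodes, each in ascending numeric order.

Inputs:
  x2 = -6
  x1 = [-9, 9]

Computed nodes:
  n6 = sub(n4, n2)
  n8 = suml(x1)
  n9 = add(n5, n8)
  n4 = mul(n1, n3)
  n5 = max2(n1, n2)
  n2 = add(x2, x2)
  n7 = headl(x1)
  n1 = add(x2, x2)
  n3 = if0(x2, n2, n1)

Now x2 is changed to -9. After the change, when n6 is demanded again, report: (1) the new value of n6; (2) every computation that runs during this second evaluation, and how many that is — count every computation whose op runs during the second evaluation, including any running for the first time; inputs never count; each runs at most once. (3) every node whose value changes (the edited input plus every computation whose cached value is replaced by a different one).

First demand of the output computes:
  n1 = add(-6, -6) = -12
  n2 = add(-6, -6) = -12
  n3 = if0(x2=-6 -> else branch n1) = -12
  n4 = mul(-12, -12) = 144
  n6 = sub(144, -12) = 156

After the edit, cleaning proceeds:
  n1: a read changed (x2 -6->-9; x2 -6->-9) — executes, giving -18.
  n2: a read changed (x2 -6->-9; x2 -6->-9) — executes, giving -18.
  n3: a read changed (x2 -6->-9; n1 -12->-18) — executes, giving -18.
  n4: a read changed (n1 -12->-18; n3 -12->-18) — executes, giving 324.
  n6: a read changed (n4 144->324; n2 -12->-18) — executes, giving 342.

Demanding n6 again yields 342.
5 computations run: n1, n2, n3, n4, n6.
The nodes whose values change: x2, n1, n2, n3, n4, n6.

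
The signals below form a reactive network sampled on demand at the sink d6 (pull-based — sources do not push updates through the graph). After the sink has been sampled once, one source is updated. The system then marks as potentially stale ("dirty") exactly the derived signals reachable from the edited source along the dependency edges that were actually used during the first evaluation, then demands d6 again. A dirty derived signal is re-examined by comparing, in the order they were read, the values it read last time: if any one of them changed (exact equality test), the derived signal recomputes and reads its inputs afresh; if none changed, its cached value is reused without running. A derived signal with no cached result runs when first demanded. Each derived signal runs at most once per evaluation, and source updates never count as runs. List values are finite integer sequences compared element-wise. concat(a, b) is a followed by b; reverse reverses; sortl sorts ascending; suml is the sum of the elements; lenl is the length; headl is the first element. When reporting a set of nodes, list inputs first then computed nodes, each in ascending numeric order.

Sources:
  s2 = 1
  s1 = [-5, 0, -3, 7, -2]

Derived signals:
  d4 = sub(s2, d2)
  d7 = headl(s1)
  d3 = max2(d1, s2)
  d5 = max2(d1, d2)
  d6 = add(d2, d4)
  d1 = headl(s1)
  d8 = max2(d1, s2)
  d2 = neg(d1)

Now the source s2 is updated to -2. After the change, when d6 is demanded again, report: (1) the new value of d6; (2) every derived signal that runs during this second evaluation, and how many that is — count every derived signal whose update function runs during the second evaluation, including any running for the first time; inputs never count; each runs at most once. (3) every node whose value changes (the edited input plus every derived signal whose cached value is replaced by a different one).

Initial pass — values computed on the first demand:
  d1 = headl([-5, 0, -3, 7, -2]) = -5
  d2 = neg(-5) = 5
  d4 = sub(1, 5) = -4
  d6 = add(5, -4) = 1

Second demand — change propagation:
  d4: re-runs because s2 1->-2; new result -7.
  d6: re-runs because d4 -4->-7; new result -2.

d6 now evaluates to -2.
Run set: d4, d6 (2 run).
Changed values: s2, d4, d6.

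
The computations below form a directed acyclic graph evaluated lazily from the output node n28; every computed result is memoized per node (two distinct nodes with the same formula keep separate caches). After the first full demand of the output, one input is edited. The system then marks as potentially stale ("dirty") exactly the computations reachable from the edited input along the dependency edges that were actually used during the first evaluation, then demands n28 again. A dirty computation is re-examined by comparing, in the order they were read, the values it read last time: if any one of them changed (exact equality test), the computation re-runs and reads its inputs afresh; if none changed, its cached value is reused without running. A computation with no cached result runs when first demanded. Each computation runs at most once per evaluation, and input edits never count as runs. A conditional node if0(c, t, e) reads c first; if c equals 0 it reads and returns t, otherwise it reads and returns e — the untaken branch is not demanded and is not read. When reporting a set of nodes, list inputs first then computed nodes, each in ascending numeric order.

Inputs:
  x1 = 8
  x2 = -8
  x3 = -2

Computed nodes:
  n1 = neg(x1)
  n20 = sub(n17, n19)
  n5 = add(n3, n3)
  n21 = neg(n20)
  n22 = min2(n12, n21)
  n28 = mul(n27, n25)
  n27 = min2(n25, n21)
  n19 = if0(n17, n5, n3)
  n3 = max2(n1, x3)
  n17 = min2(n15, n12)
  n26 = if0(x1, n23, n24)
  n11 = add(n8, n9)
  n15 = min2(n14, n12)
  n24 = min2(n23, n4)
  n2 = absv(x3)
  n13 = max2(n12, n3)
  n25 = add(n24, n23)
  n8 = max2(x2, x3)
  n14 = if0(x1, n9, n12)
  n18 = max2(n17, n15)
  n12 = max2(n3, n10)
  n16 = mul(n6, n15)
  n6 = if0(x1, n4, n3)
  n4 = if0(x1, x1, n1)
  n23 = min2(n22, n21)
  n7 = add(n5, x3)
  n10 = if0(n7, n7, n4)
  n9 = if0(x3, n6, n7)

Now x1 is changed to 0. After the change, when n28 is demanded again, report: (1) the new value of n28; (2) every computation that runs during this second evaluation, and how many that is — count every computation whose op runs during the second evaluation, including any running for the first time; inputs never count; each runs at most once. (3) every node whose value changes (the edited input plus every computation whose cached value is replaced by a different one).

Demanding n28 again yields 0.
20 computations run: n1, n3, n4, n5, n7, n9, n10, n12, n14, n15, n17, n19, n20, n21, n22, n23, n24, n25, n27, n28.
The nodes whose values change: x1, n1, n3, n4, n5, n7, n10, n12, n19, n20, n21, n22, n23, n24, n25, n27, n28.
Note the branch switch — n9 had no cache and runs now for the first time.

First demand of the output computes:
  n1 = neg(8) = -8
  n3 = max2(-8, -2) = -2
  n4 = if0(x1=8 -> else branch n1) = -8
  n5 = add(-2, -2) = -4
  n7 = add(-4, -2) = -6
  n10 = if0(n7=-6 -> else branch n4) = -8
  n12 = max2(-2, -8) = -2
  n14 = if0(x1=8 -> else branch n12) = -2
  n15 = min2(-2, -2) = -2
  n17 = min2(-2, -2) = -2
  n19 = if0(n17=-2 -> else branch n3) = -2
  n20 = sub(-2, -2) = 0
  n21 = neg(0) = 0
  n22 = min2(-2, 0) = -2
  n23 = min2(-2, 0) = -2
  n24 = min2(-2, -8) = -8
  n25 = add(-8, -2) = -10
  n27 = min2(-10, 0) = -10
  n28 = mul(-10, -10) = 100

After the edit, cleaning proceeds:
  n1: a read changed (x1 8->0) — executes, giving 0.
  n3: a read changed (n1 -8->0) — executes, giving 0.
  n4: a read changed (x1 8->0; n1 -8->0) — executes, giving 0.
  n5: a read changed (n3 -2->0; n3 -2->0) — executes, giving 0.
  n7: a read changed (n5 -4->0) — executes, giving -2.
  n9: had never run; runs now, result -2.
  n10: a read changed (n7 -6->-2; n4 -8->0) — executes, giving 0.
  n12: a read changed (n3 -2->0; n10 -8->0) — executes, giving 0.
  n14: a read changed (x1 8->0; n12 -2->0) — executes, giving -2 — identical to its old value.
  n15: a read changed (n12 -2->0) — executes, giving -2 — identical to its old value.
  n17: a read changed (n12 -2->0) — executes, giving -2 — identical to its old value.
  n19: a read changed (n3 -2->0) — executes, giving 0.
  n20: a read changed (n19 -2->0) — executes, giving -2.
  n21: a read changed (n20 0->-2) — executes, giving 2.
  n22: a read changed (n12 -2->0; n21 0->2) — executes, giving 0.
  n23: a read changed (n22 -2->0; n21 0->2) — executes, giving 0.
  n24: a read changed (n23 -2->0; n4 -8->0) — executes, giving 0.
  n25: a read changed (n24 -8->0; n23 -2->0) — executes, giving 0.
  n27: a read changed (n25 -10->0; n21 0->2) — executes, giving 0.
  n28: a read changed (n27 -10->0; n25 -10->0) — executes, giving 0.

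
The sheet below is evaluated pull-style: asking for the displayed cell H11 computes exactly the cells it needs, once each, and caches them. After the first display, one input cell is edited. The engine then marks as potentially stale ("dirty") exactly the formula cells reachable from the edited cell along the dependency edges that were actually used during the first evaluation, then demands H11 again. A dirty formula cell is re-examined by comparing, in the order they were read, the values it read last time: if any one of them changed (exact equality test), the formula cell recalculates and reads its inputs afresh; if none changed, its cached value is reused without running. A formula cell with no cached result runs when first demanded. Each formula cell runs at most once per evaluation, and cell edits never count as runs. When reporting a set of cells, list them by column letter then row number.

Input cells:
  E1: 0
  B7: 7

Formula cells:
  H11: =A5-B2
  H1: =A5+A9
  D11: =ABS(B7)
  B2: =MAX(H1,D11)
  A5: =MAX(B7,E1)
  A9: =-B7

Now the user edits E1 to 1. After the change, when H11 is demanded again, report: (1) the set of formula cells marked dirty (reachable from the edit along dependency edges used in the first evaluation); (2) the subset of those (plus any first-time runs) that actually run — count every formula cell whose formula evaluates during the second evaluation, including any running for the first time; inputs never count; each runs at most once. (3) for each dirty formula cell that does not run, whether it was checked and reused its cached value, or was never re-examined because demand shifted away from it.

The edit dirties: A5, B2, H1, H11.
1 formula cells run: A5.
Cache hits after checking: B2, H1, H11.
Note the absorption at A5: it re-runs yet its value is the same, leaving the output's value untouched.

First demand of the output computes:
  A5 = MAX(7, 0) = 7
  A9 = -(7) = -7
  D11 = ABS(7) = 7
  H1 = 7 + -7 = 0
  B2 = MAX(0, 7) = 7
  H11 = 7 - 7 = 0

After the edit, cleaning proceeds:
  A5: a read changed (E1 0->1) — executes, giving 7 — identical to its old value.
  H1: dirty, but its reads are unchanged (A5 unchanged, A9 unchanged); cached 0 stands.
  B2: dirty, but its reads are unchanged (H1 unchanged, D11 unchanged); cached 7 stands.
  H11: dirty, but its reads are unchanged (A5 unchanged, B2 unchanged); cached 0 stands.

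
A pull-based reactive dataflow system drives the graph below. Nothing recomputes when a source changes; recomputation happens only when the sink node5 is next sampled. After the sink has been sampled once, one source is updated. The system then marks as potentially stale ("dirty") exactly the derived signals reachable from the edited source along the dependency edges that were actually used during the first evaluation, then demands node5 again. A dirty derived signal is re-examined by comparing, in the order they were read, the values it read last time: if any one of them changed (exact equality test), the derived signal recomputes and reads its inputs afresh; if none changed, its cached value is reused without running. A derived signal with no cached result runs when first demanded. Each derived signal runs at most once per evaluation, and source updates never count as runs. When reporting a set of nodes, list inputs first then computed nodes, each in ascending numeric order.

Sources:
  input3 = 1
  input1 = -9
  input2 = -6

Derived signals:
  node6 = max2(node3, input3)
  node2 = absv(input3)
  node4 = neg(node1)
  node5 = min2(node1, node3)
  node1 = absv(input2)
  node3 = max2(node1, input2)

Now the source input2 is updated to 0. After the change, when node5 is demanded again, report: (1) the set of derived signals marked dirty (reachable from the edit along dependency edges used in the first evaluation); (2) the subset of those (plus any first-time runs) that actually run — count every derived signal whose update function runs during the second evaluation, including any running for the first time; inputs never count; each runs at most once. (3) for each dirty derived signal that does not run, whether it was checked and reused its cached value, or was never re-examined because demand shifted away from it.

First evaluation (everything demanded from the output):
  node1 = absv(-6) = 6
  node3 = max2(6, -6) = 6
  node5 = min2(6, 6) = 6

Propagation after the edit:
  node1: runs — input2 -6->0; result 0.
  node3: runs — node1 6->0; input2 -6->0; result 0.
  node5: runs — node1 6->0; node3 6->0; result 0.

Marked dirty: node1, node3, node5.
Derived signals that run: node1, node3, node5 — 3 in total.
Every dirty derived signal ran.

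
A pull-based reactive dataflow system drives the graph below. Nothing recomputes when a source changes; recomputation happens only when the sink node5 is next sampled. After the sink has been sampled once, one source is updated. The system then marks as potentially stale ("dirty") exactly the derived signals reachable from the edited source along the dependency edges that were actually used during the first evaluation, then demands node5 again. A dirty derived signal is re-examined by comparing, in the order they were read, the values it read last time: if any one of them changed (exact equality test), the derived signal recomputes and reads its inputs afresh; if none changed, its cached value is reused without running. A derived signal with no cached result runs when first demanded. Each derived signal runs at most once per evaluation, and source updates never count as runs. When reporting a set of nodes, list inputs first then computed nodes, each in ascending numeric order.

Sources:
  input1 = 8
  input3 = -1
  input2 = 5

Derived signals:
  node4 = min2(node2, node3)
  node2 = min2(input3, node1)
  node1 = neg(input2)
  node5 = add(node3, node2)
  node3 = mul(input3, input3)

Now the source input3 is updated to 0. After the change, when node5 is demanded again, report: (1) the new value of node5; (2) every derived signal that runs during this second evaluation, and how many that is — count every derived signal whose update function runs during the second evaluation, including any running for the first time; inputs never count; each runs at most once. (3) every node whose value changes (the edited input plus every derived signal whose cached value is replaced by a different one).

First evaluation (everything demanded from the output):
  node1 = neg(5) = -5
  node2 = min2(-1, -5) = -5
  node3 = mul(-1, -1) = 1
  node5 = add(1, -5) = -4

Propagation after the edit:
  node2: runs — input3 -1->0; result -5 (same value as before).
  node3: runs — input3 -1->0; input3 -1->0; result 0.
  node5: runs — node3 1->0; result -5.

New value of node5: -5.
Derived signals that run: node2, node3, node5 — 3 in total.
Values that change: input3, node3, node5.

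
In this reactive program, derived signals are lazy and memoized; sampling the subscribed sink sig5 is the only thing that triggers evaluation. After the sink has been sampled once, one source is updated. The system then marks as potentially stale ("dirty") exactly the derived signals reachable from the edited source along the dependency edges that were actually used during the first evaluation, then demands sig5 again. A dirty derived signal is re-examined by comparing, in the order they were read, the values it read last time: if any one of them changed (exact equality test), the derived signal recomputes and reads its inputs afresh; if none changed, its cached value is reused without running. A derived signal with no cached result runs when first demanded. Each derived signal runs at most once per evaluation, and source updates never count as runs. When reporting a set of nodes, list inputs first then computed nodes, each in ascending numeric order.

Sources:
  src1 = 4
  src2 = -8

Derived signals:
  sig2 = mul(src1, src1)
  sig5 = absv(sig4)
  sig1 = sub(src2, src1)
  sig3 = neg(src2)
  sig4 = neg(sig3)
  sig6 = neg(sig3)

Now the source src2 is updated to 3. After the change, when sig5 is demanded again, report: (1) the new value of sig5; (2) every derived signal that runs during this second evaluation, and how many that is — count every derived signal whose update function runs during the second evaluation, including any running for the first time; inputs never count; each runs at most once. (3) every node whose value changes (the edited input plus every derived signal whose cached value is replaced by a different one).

First demand of the output computes:
  sig3 = neg(-8) = 8
  sig4 = neg(8) = -8
  sig5 = absv(-8) = 8

After the edit, cleaning proceeds:
  sig3: a read changed (src2 -8->3) — executes, giving -3.
  sig4: a read changed (sig3 8->-3) — executes, giving 3.
  sig5: a read changed (sig4 -8->3) — executes, giving 3.

Demanding sig5 again yields 3.
3 derived signals run: sig3, sig4, sig5.
The nodes whose values change: src2, sig3, sig4, sig5.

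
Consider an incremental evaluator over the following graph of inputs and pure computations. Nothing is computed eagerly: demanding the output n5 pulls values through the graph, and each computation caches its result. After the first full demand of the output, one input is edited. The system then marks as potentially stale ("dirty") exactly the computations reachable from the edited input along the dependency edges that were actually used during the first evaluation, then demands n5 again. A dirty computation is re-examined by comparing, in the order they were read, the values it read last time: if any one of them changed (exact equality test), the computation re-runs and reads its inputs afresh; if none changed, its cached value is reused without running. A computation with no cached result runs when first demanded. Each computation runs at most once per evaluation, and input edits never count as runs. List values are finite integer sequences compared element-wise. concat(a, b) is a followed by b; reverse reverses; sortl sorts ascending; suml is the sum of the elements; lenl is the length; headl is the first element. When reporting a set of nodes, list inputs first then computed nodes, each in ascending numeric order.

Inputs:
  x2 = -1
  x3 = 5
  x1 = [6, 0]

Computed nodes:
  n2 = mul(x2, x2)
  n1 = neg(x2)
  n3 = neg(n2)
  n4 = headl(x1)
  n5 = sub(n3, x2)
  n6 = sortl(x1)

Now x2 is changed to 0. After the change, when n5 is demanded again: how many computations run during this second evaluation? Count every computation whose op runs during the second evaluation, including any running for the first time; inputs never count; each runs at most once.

Initial pass — values computed on the first demand:
  n2 = mul(-1, -1) = 1
  n3 = neg(1) = -1
  n5 = sub(-1, -1) = 0

Second demand — change propagation:
  n2: re-runs because x2 -1->0; x2 -1->0; new result 0.
  n3: re-runs because n2 1->0; new result 0.
  n5: re-runs because n3 -1->0; x2 -1->0; new result 0 (unchanged).

Run set: n2, n3, n5 (3 run).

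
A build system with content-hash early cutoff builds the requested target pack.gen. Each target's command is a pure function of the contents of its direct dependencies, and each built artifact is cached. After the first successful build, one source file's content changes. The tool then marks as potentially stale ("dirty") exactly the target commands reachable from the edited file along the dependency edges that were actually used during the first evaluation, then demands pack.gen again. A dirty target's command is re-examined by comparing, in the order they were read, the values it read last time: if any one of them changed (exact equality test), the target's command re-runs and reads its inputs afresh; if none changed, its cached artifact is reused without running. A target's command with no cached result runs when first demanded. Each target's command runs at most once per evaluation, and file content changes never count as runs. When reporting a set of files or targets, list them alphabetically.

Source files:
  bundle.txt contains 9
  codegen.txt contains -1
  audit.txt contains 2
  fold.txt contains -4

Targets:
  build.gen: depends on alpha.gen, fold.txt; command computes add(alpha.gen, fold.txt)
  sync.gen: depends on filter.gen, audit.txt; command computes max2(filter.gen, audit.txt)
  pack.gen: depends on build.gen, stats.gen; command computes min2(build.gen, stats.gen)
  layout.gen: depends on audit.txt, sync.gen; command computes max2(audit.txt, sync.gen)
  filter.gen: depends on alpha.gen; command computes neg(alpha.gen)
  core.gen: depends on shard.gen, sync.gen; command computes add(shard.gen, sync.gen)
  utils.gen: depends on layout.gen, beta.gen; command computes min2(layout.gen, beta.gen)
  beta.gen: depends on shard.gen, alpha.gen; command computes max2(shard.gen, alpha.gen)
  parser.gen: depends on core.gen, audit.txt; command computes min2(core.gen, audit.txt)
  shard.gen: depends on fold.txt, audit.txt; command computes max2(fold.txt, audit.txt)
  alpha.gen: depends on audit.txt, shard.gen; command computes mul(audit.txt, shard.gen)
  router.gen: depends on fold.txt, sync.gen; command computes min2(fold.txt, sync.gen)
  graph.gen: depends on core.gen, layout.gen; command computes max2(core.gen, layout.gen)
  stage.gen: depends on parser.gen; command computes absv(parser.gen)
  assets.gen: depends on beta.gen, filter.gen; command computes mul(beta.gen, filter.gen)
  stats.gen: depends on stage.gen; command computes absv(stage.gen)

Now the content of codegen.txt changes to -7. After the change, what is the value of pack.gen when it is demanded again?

New value of pack.gen: 0.
Key observation: codegen.txt is never demanded by the output, so the edit triggers no recomputation at all.

First evaluation (everything demanded from the output):
  shard.gen = max2(-4, 2) = 2
  alpha.gen = mul(2, 2) = 4
  build.gen = add(4, -4) = 0
  filter.gen = neg(4) = -4
  sync.gen = max2(-4, 2) = 2
  core.gen = add(2, 2) = 4
  parser.gen = min2(4, 2) = 2
  stage.gen = absv(2) = 2
  stats.gen = absv(2) = 2
  pack.gen = min2(0, 2) = 0

Propagation after the edit:
  codegen.txt feeds no computation that the output demands — nothing is marked dirty and nothing runs.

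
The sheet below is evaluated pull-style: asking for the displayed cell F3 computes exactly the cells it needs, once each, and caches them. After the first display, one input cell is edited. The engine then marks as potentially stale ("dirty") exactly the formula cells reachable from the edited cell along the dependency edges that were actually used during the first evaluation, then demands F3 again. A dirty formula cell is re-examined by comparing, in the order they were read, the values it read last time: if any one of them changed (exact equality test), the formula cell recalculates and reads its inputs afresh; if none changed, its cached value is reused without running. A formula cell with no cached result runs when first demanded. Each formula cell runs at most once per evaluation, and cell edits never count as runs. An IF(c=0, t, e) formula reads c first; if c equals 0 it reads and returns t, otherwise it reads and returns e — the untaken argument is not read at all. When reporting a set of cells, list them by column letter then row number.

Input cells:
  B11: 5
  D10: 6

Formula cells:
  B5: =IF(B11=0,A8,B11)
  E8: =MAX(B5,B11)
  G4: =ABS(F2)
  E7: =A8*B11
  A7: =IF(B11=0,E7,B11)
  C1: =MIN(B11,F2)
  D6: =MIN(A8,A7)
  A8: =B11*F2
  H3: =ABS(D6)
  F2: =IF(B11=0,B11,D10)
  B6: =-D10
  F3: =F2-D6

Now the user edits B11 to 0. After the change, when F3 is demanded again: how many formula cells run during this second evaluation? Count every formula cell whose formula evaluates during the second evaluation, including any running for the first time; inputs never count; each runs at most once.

First demand of the output computes:
  A7 = IF(B11=0: B11=5 -> else branch B11) = 5
  F2 = IF(B11=0: B11=5 -> else branch D10) = 6
  A8 = 5 * 6 = 30
  D6 = MIN(30, 5) = 5
  F3 = 6 - 5 = 1

After the edit, cleaning proceeds:
  F2: a read changed (B11 5->0) — executes, giving 0.
  A8: a read changed (B11 5->0; F2 6->0) — executes, giving 0.
  E7: had never run; runs now, result 0.
  A7: a read changed (B11 5->0; B11 5->0) — executes, giving 0.
  D6: a read changed (A8 30->0; A7 5->0) — executes, giving 0.
  F3: a read changed (F2 6->0; D6 5->0) — executes, giving 0.

Note the branch switch — E7 had no cache and runs now for the first time.

6 formula cells run: A7, A8, D6, E7, F2, F3.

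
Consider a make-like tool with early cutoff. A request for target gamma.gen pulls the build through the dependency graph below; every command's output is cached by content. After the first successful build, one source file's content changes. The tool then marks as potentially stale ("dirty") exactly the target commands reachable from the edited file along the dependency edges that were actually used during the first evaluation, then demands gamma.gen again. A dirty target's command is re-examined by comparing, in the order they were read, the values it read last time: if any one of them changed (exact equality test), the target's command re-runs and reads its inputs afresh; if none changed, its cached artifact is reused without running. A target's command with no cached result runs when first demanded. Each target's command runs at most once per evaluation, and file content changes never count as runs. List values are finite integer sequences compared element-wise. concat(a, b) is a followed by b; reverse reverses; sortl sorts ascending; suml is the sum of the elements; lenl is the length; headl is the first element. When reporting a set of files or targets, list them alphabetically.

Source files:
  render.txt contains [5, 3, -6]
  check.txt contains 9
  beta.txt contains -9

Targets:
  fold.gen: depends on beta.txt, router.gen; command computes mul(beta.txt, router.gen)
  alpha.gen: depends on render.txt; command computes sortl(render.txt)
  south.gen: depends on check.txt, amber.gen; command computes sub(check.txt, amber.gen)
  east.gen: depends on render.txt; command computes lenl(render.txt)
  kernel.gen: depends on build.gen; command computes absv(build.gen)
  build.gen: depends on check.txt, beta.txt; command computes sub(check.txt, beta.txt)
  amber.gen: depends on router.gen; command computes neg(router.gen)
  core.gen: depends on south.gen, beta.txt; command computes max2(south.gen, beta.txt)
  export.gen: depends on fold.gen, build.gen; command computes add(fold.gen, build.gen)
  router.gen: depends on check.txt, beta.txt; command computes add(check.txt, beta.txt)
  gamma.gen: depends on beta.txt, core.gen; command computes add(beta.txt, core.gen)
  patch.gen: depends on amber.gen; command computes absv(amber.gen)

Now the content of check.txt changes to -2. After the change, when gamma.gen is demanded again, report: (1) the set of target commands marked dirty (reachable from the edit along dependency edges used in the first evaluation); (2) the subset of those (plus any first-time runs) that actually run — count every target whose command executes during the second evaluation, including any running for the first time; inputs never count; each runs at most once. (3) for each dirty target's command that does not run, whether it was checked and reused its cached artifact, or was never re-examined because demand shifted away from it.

First demand of the output computes:
  router.gen = add(9, -9) = 0
  amber.gen = neg(0) = 0
  south.gen = sub(9, 0) = 9
  core.gen = max2(9, -9) = 9
  gamma.gen = add(-9, 9) = 0

After the edit, cleaning proceeds:
  router.gen: a read changed (check.txt 9->-2) — executes, giving -11.
  amber.gen: a read changed (router.gen 0->-11) — executes, giving 11.
  south.gen: a read changed (check.txt 9->-2; amber.gen 0->11) — executes, giving -13.
  core.gen: a read changed (south.gen 9->-13) — executes, giving -9.
  gamma.gen: a read changed (core.gen 9->-9) — executes, giving -18.

The edit dirties: amber.gen, core.gen, gamma.gen, router.gen, south.gen.
5 target commands run: amber.gen, core.gen, gamma.gen, router.gen, south.gen.
No dirty target's command escaped a run.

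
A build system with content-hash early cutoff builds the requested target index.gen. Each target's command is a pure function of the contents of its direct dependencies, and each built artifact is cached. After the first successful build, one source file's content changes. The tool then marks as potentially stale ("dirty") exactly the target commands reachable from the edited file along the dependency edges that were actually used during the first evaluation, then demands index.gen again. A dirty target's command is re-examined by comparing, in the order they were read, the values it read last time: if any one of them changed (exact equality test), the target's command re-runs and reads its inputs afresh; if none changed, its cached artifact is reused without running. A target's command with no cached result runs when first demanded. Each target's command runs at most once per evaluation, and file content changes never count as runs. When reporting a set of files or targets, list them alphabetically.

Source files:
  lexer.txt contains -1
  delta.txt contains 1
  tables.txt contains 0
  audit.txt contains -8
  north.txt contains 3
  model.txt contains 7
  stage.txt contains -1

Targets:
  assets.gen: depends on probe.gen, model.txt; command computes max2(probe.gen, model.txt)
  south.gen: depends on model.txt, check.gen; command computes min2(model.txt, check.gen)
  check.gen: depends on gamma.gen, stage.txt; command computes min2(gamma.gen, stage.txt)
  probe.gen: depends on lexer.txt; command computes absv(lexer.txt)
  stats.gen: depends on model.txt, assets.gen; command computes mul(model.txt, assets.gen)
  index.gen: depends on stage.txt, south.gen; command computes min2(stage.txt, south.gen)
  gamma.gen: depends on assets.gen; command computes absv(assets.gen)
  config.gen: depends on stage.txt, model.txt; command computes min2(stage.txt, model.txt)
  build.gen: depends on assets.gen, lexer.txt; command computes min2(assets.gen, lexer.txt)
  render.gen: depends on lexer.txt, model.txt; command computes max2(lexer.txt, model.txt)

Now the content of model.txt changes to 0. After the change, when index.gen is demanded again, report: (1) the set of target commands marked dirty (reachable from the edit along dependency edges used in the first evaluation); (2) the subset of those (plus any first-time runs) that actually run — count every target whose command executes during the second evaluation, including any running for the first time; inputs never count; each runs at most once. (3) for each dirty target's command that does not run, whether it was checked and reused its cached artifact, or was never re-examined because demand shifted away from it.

Marked dirty: assets.gen, check.gen, gamma.gen, index.gen, south.gen.
Target commands that run: assets.gen, check.gen, gamma.gen, south.gen — 4 in total.
Checked but reused from cache: index.gen.
Key observation: the cutoff stops propagation at index.gen — its inputs' values are unchanged, so it reuses its cache.

First evaluation (everything demanded from the output):
  probe.gen = absv(-1) = 1
  assets.gen = max2(1, 7) = 7
  gamma.gen = absv(7) = 7
  check.gen = min2(7, -1) = -1
  south.gen = min2(7, -1) = -1
  index.gen = min2(-1, -1) = -1

Propagation after the edit:
  assets.gen: runs — model.txt 7->0; result 1.
  gamma.gen: runs — assets.gen 7->1; result 1.
  check.gen: runs — gamma.gen 7->1; result -1 (same value as before).
  south.gen: runs — model.txt 7->0; result -1 (same value as before).
  index.gen: checked — values it read are unchanged (stage.txt unchanged, south.gen unchanged); reused cached -1 without running.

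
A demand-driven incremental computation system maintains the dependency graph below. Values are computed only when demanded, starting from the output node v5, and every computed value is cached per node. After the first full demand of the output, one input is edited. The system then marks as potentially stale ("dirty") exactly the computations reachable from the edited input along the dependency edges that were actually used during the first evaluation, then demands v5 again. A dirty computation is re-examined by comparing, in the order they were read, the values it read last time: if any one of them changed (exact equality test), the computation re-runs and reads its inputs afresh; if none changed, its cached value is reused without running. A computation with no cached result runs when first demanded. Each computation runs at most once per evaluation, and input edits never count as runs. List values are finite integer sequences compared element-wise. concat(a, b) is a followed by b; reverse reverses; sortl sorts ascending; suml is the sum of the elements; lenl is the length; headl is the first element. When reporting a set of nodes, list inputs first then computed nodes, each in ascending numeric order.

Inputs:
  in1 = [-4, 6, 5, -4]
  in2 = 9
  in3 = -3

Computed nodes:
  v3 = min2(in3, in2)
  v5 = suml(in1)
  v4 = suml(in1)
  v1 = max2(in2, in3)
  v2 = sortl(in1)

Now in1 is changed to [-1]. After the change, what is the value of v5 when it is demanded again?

New value of v5: -1.

First evaluation (everything demanded from the output):
  v5 = suml([-4, 6, 5, -4]) = 3

Propagation after the edit:
  v5: runs — in1 [-4, 6, 5, -4]->[-1]; result -1.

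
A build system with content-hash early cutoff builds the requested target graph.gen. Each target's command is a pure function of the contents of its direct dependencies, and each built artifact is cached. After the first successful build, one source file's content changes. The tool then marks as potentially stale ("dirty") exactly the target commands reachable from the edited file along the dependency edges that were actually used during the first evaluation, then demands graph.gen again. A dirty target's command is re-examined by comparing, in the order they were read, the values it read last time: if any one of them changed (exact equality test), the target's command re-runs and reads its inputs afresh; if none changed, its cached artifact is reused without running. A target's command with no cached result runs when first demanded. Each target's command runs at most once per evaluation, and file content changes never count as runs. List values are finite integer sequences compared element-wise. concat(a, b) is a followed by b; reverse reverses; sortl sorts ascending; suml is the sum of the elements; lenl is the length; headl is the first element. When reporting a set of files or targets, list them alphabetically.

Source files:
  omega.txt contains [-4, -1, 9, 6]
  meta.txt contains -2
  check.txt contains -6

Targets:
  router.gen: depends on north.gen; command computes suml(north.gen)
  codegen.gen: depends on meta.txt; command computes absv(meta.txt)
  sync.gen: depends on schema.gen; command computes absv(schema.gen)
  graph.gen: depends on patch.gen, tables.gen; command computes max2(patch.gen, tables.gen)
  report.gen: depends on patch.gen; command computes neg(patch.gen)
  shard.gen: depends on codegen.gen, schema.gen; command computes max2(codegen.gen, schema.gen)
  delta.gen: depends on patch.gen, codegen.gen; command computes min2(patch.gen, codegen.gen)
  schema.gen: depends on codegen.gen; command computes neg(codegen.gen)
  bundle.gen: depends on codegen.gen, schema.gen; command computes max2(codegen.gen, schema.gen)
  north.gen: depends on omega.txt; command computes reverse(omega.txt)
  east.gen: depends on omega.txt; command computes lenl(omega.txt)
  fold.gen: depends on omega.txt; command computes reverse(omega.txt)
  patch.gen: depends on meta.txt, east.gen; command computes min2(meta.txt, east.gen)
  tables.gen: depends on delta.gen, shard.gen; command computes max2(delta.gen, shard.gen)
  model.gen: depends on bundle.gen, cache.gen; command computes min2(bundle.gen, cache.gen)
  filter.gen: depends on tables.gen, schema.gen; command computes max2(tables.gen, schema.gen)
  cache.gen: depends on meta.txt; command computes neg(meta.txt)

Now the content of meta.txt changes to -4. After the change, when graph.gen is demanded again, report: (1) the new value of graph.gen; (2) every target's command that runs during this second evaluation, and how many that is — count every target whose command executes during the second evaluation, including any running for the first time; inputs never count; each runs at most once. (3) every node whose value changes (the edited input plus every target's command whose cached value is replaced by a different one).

New value of graph.gen: 4.
Target commands that run: codegen.gen, delta.gen, graph.gen, patch.gen, schema.gen, shard.gen, tables.gen — 7 in total.
Values that change: codegen.gen, delta.gen, graph.gen, meta.txt, patch.gen, schema.gen, shard.gen, tables.gen.

First evaluation (everything demanded from the output):
  codegen.gen = absv(-2) = 2
  east.gen = lenl([-4, -1, 9, 6]) = 4
  patch.gen = min2(-2, 4) = -2
  delta.gen = min2(-2, 2) = -2
  schema.gen = neg(2) = -2
  shard.gen = max2(2, -2) = 2
  tables.gen = max2(-2, 2) = 2
  graph.gen = max2(-2, 2) = 2

Propagation after the edit:
  codegen.gen: runs — meta.txt -2->-4; result 4.
  patch.gen: runs — meta.txt -2->-4; result -4.
  delta.gen: runs — patch.gen -2->-4; codegen.gen 2->4; result -4.
  schema.gen: runs — codegen.gen 2->4; result -4.
  shard.gen: runs — codegen.gen 2->4; schema.gen -2->-4; result 4.
  tables.gen: runs — delta.gen -2->-4; shard.gen 2->4; result 4.
  graph.gen: runs — patch.gen -2->-4; tables.gen 2->4; result 4.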